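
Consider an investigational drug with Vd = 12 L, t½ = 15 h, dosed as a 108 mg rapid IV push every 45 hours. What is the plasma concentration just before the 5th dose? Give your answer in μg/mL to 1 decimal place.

1.3 μg/mL

f = (1/2)^(τ/t½) = (1/2)^(45/15) ≈ 0.1250.
C₀ = D/Vd = 108/12 ≈ 9.000 μg/mL.
Before the 5th dose, 4 doses have been given. Superposition: Cmin = C₀·(f + f² + … + f^4).
≈ 9.000 × (0.1250 + 0.0156 + 0.0020 + 0.0002) ≈ 9.000 × 0.1428 ≈ 1.285 μg/mL.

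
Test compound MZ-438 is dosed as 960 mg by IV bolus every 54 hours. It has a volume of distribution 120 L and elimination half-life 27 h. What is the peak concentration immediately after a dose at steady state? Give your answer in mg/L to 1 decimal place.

10.7 mg/L

τ = 54 h = 2 half-lives, so f = (1/2)^2 = 0.25.
At steady state, R = 1/(1 − 0.25) = 4/3.
Single-dose peak C₀ = D/Vd = 960/120 = 8 mg/L.
Steady-state peak Cmax,ss = C₀·R = 8 × 4/3 ≈ 10.667 mg/L.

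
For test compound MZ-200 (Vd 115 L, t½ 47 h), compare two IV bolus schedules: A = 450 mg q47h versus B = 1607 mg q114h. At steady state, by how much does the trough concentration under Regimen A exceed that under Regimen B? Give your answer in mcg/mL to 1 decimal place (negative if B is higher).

0.7 mcg/mL

Regimen A: f = (1/2)^(47/47) ≈ 0.5000; Cmin,ss = (450/115)·f/(1−f) ≈ 3.913 mcg/mL.
Regimen B: f = (1/2)^(114/47) ≈ 0.1861; Cmin,ss = (1607/115)·f/(1−f) ≈ 3.195 mcg/mL.
Difference ≈ 3.913 − 3.195 ≈ 0.718 mcg/mL.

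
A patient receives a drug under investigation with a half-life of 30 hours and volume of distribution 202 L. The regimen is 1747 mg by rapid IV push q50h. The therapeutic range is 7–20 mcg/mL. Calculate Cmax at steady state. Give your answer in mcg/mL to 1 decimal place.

12.6 mcg/mL

k = ln2/t½ = ln2/30 ≈ 0.023105 h⁻¹; fraction remaining f = e^(−kτ) = e^(−0.023105×50) ≈ 0.3150.
At steady state, accumulation factor R = 1/(1 − e^(−kτ)) ≈ 1.4599.
Single-dose peak C₀ = D/Vd = 1747/202 ≈ 8.649 mcg/mL.
Steady-state peak Cmax,ss = C₀·R ≈ 8.649 × 1.4599 ≈ 12.627 mcg/mL.
Peak 12.6 mcg/mL vs MTC 20 mcg/mL: below toxic threshold.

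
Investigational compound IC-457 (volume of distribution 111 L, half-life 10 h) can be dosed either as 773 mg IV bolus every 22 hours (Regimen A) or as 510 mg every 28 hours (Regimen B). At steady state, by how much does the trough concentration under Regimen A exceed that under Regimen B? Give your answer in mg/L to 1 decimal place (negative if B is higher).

Regimen A: f = (1/2)^(22/10) ≈ 0.2176; Cmin,ss = (773/111)·f/(1−f) ≈ 1.937 mg/L.
Regimen B: f = (1/2)^(28/10) ≈ 0.1436; Cmin,ss = (510/111)·f/(1−f) ≈ 0.770 mg/L.
Difference ≈ 1.937 − 0.770 ≈ 1.167 mg/L.

1.2 mg/L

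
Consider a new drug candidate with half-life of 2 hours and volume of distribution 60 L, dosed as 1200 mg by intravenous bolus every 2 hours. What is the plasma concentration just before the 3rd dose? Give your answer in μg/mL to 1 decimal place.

15.0 μg/mL

f = (1/2)^(τ/t½) = (1/2)^(2/2) ≈ 0.5000.
C₀ = D/Vd = 1200/60 ≈ 20.000 μg/mL.
Before the 3rd dose, 2 doses have been given. Superposition: Cmin = C₀·(f + f²).
≈ 20.000 × (0.5000 + 0.2500) ≈ 20.000 × 0.7500 ≈ 15.000 μg/mL.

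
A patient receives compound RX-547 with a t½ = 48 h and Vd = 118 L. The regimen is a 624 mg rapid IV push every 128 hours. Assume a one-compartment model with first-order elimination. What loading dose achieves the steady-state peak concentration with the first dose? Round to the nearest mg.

f = (1/2)^(128/48) ≈ 0.157490; accumulation ratio R = 1/(1−f) ≈ 1.18693.
Loading dose to hit Cmax,ss on first dose: D_load = D_maint·R ≈ 624 × 1.18693 ≈ 740.64 mg.

741 mg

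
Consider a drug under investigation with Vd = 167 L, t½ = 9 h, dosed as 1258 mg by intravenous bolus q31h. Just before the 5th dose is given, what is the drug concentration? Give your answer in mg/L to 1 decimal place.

f = (1/2)^(τ/t½) = (1/2)^(31/9) ≈ 0.0919.
C₀ = D/Vd = 1258/167 ≈ 7.533 mg/L.
Before the 5th dose, 4 doses have been given. Superposition: Cmin = C₀·(f + f² + … + f^4).
≈ 7.533 × (0.0919 + 0.0084 + 0.0008 + 0.0001) ≈ 7.533 × 0.1012 ≈ 0.762 mg/L.

0.8 mg/L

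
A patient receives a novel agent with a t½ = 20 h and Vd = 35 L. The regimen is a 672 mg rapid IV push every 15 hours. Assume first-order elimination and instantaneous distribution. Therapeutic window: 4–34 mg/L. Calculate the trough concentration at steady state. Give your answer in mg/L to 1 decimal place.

Over one 15-h interval, 15/20 ≈ 0.75 half-lives elapse, leaving f ≈ 0.5946 of each dose.
Each bolus raises the concentration by D/Vd = 672/35 ≈ 19.200 mg/L.
Steady-state trough Cmin,ss = C₀·f/(1−f) ≈ 19.200 × 0.5946/0.4054 ≈ 28.161 mg/L.
Trough 28.2 mg/L vs MEC 4 mg/L: adequate.

28.2 mg/L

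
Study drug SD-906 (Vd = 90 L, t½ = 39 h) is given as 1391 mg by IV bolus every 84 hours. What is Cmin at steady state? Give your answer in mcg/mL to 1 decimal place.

4.5 mcg/mL

τ/t½ = 84/39 ≈ 2.1538, so fraction remaining f = (1/2)^(84/39) ≈ 0.2247.
Accumulation ratio R = 1/(1 − f) ≈ 1/0.7753 ≈ 1.2898.
Single-dose peak C₀ = D/Vd = 1391/90 ≈ 15.456 mcg/mL.
Steady-state peak Cmax,ss = C₀·R ≈ 15.456 × 1.2898 ≈ 19.935 mcg/mL.
One interval later, Cmin,ss = Cmax,ss·e^(−kτ) ≈ 19.935 × 0.2247 ≈ 4.479 mcg/mL.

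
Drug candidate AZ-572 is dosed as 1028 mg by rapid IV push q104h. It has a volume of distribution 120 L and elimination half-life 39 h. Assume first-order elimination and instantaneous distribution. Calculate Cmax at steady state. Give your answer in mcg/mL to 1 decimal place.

10.2 mcg/mL

k = ln2/t½ = ln2/39 ≈ 0.017773 h⁻¹; fraction remaining f = e^(−kτ) = e^(−0.017773×104) ≈ 0.1575.
Accumulation ratio R = 1/(1 − f) ≈ 1/0.8425 ≈ 1.1869.
Single-dose peak C₀ = D/Vd = 1028/120 ≈ 8.567 mcg/mL.
Cmax,ss = C₀/(1 − f) ≈ 8.567/0.8425 ≈ 10.169 mcg/mL.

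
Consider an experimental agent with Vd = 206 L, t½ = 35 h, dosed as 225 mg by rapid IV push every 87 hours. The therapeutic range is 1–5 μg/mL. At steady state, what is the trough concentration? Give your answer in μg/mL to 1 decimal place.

0.2 μg/mL

τ/t½ = 87/35 ≈ 2.4857, so fraction remaining f = (1/2)^(87/35) ≈ 0.1785.
Accumulation ratio R = 1/(1 − f) ≈ 1/0.8215 ≈ 1.2173.
Single-dose peak C₀ = D/Vd = 225/206 ≈ 1.092 μg/mL.
Cmax,ss = C₀/(1 − f) ≈ 1.092/0.8215 ≈ 1.329 μg/mL.
One interval later, Cmin,ss = Cmax,ss·e^(−kτ) ≈ 1.329 × 0.1785 ≈ 0.237 μg/mL.
Trough 0.2 μg/mL vs MEC 1 μg/mL: subtherapeutic.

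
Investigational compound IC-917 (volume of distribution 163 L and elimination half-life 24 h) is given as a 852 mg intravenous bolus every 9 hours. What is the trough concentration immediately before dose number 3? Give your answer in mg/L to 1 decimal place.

f = (1/2)^(τ/t½) = (1/2)^(9/24) ≈ 0.7711.
C₀ = D/Vd = 852/163 ≈ 5.227 mg/L.
Before the 3rd dose, 2 doses have been given. Superposition: Cmin = C₀·(f + f²).
≈ 5.227 × (0.7711 + 0.5946) ≈ 5.227 × 1.3657 ≈ 7.139 mg/L.

7.1 mg/L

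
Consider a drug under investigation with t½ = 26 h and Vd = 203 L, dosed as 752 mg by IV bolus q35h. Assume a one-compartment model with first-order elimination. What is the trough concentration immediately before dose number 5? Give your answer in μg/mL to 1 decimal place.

2.3 μg/mL

f = (1/2)^(τ/t½) = (1/2)^(35/26) ≈ 0.3933.
C₀ = D/Vd = 752/203 ≈ 3.704 μg/mL.
Before the 5th dose, 4 doses have been given. Superposition: Cmin = C₀·(f + f² + … + f^4).
≈ 3.704 × (0.3933 + 0.1547 + 0.0608 + 0.0239) ≈ 3.704 × 0.6327 ≈ 2.344 μg/mL.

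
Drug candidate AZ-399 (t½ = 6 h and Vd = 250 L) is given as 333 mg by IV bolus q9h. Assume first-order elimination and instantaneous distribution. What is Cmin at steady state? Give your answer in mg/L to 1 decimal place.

τ/t½ = 9/6 ≈ 1.5, so fraction remaining f = (1/2)^(9/6) ≈ 0.3536.
Single-dose peak C₀ = D/Vd = 333/250 ≈ 1.332 mg/L.
Steady-state trough Cmin,ss = C₀·f/(1−f) ≈ 1.332 × 0.3536/0.6464 ≈ 0.729 mg/L.

0.7 mg/L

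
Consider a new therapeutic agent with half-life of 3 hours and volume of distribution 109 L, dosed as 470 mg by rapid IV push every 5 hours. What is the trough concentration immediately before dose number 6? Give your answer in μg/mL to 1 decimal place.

f = (1/2)^(τ/t½) = (1/2)^(5/3) ≈ 0.3150.
C₀ = D/Vd = 470/109 ≈ 4.312 μg/mL.
Before the 6th dose, 5 doses have been given. Superposition: Cmin = C₀·(f + f² + … + f^5).
≈ 4.312 × (0.3150 + 0.0992 + 0.0313 + 0.0098 + 0.0031) ≈ 4.312 × 0.4584 ≈ 1.977 μg/mL.

2.0 μg/mL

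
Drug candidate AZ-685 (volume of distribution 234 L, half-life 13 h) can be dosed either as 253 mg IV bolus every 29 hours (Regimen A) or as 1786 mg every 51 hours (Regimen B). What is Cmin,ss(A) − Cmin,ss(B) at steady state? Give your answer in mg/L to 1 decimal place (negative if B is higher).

Regimen A: f = (1/2)^(29/13) ≈ 0.2130; Cmin,ss = (253/234)·f/(1−f) ≈ 0.293 mg/L.
Regimen B: f = (1/2)^(51/13) ≈ 0.0659; Cmin,ss = (1786/234)·f/(1−f) ≈ 0.538 mg/L.
Difference ≈ 0.293 − 0.538 ≈ -0.245 mg/L.

-0.2 mg/L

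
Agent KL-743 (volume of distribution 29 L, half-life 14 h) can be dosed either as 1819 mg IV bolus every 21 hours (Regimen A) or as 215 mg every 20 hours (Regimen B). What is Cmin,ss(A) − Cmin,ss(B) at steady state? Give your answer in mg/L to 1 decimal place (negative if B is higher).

Regimen A: f = (1/2)^(21/14) ≈ 0.3536; Cmin,ss = (1819/29)·f/(1−f) ≈ 34.312 mg/L.
Regimen B: f = (1/2)^(20/14) ≈ 0.3715; Cmin,ss = (215/29)·f/(1−f) ≈ 4.382 mg/L.
Difference ≈ 34.312 − 4.382 ≈ 29.930 mg/L.

29.9 mg/L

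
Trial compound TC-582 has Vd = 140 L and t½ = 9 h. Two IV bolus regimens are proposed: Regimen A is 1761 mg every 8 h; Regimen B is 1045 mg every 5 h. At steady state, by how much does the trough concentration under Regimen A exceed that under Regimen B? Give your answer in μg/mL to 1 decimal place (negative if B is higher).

-1.1 μg/mL

Regimen A: f = (1/2)^(8/9) ≈ 0.5400; Cmin,ss = (1761/140)·f/(1−f) ≈ 14.766 μg/mL.
Regimen B: f = (1/2)^(5/9) ≈ 0.6804; Cmin,ss = (1045/140)·f/(1−f) ≈ 15.891 μg/mL.
Difference ≈ 14.766 − 15.891 ≈ -1.125 μg/mL.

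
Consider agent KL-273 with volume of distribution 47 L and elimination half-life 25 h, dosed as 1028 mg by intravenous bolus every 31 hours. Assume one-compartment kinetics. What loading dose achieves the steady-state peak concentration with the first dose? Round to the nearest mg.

1783 mg

f = (1/2)^(31/25) ≈ 0.423373; accumulation ratio R = 1/(1−f) ≈ 1.73422.
Loading dose to hit Cmax,ss on first dose: D_load = D_maint·R ≈ 1028 × 1.73422 ≈ 1782.78 mg.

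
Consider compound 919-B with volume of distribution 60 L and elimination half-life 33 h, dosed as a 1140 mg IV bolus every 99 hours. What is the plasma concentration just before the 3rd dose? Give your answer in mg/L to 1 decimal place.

2.7 mg/L

f = (1/2)^(τ/t½) = (1/2)^(99/33) ≈ 0.1250.
C₀ = D/Vd = 1140/60 ≈ 19.000 mg/L.
Before the 3rd dose, 2 doses have been given. Superposition: Cmin = C₀·(f + f²).
≈ 19.000 × (0.1250 + 0.0156) ≈ 19.000 × 0.1406 ≈ 2.671 mg/L.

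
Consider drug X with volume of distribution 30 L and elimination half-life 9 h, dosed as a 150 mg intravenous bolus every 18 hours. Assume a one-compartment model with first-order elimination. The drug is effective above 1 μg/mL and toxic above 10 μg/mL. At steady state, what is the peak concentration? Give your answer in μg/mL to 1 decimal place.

The dosing interval is 2 half-lives, so f = 2^(−2) = 0.25.
Accumulation ratio R = 1/(1 − f) = 1/0.75 = 4/3.
Single-dose peak C₀ = D/Vd = 150/30 = 5 μg/mL.
Steady-state peak Cmax,ss = C₀·R = 5 × 4/3 ≈ 6.667 μg/mL.
Peak 6.7 μg/mL vs MTC 10 μg/mL: below toxic threshold.

6.7 μg/mL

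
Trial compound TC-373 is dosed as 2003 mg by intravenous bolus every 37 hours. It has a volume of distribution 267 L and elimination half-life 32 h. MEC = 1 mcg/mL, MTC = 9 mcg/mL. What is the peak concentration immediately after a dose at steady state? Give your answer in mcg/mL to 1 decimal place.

13.6 mcg/mL

Over one 37-h interval, 37/32 ≈ 1.1562 half-lives elapse, leaving f ≈ 0.4487 of each dose.
Accumulation ratio R = 1/(1 − f) ≈ 1/0.5513 ≈ 1.8139.
Single-dose peak C₀ = D/Vd = 2003/267 ≈ 7.502 mcg/mL.
Steady-state peak Cmax,ss = C₀·R ≈ 7.502 × 1.8139 ≈ 13.608 mcg/mL.
Peak 13.6 mcg/mL vs MTC 9 mcg/mL: exceeds toxic threshold.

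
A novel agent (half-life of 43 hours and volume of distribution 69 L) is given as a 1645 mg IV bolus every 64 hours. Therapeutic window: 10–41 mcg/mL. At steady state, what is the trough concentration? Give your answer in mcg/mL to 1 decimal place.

13.2 mcg/mL

τ/t½ = 64/43 ≈ 1.4884, so fraction remaining f = (1/2)^(64/43) ≈ 0.3564.
Single-dose peak C₀ = D/Vd = 1645/69 ≈ 23.841 mcg/mL.
Steady-state trough Cmin,ss = C₀·f/(1−f) ≈ 23.841 × 0.3564/0.6436 ≈ 13.202 mcg/mL.
Trough 13.2 mcg/mL vs MEC 10 mcg/mL: adequate.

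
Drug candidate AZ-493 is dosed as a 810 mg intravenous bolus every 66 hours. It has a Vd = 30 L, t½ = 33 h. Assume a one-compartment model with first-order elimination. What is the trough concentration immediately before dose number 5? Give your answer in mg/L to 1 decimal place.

f = (1/2)^(τ/t½) = (1/2)^(66/33) ≈ 0.2500.
C₀ = D/Vd = 810/30 ≈ 27.000 mg/L.
Before the 5th dose, 4 doses have been given. Superposition: Cmin = C₀·(f + f² + … + f^4).
≈ 27.000 × (0.2500 + 0.0625 + 0.0156 + 0.0039) ≈ 27.000 × 0.3320 ≈ 8.964 mg/L.

9.0 mg/L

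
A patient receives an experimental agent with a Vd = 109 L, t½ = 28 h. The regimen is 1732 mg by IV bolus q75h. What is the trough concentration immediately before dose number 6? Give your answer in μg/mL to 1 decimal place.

f = (1/2)^(τ/t½) = (1/2)^(75/28) ≈ 0.1562.
C₀ = D/Vd = 1732/109 ≈ 15.890 μg/mL.
Before the 6th dose, 5 doses have been given. Superposition: Cmin = C₀·(f + f² + … + f^5).
≈ 15.890 × (0.1562 + 0.0244 + 0.0038 + 0.0006 + 0.0001) ≈ 15.890 × 0.1851 ≈ 2.941 μg/mL.

2.9 μg/mL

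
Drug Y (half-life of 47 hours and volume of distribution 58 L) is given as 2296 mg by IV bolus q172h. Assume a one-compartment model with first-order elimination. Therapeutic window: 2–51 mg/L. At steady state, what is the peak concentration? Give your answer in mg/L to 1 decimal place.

τ/t½ = 172/47 ≈ 3.6596, so fraction remaining f = (1/2)^(172/47) ≈ 0.0791.
At steady state, accumulation factor R = 1/(1 − e^(−kτ)) ≈ 1.0859.
Single-dose peak C₀ = D/Vd = 2296/58 ≈ 39.586 mg/L.
Cmax,ss = C₀/(1 − f) ≈ 39.586/0.9209 ≈ 42.986 mg/L.
Peak 43.0 mg/L vs MTC 51 mg/L: below toxic threshold.

43.0 mg/L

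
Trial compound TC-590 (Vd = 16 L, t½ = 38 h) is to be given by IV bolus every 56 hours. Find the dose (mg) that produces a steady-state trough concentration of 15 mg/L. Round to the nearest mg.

427 mg

τ/t½ = 56/38 ≈ 1.4737, so f = (1/2)^(56/38) ≈ 0.360062.
Cmin,ss = (D/Vd)·f/(1−f), so D = Cmin,ss·Vd·(1−f)/f.
D = 15 × 16 × (1−f)/f ≈ 15 × 16 × 1.77730 ≈ 426.55 mg.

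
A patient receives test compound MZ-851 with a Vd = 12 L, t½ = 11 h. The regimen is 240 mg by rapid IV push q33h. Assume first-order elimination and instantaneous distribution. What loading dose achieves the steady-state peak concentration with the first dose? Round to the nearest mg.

f = (1/2)^(33/11) ≈ 0.125000; accumulation ratio R = 1/(1−f) ≈ 1.14286.
Loading dose to hit Cmax,ss on first dose: D_load = D_maint·R ≈ 240 × 1.14286 ≈ 274.29 mg.

274 mg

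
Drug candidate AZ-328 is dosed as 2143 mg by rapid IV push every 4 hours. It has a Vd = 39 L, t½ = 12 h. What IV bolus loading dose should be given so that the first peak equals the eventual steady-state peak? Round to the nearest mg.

10388 mg

f = (1/2)^(4/12) ≈ 0.793701; accumulation ratio R = 1/(1−f) ≈ 4.84733.
Loading dose to hit Cmax,ss on first dose: D_load = D_maint·R ≈ 2143 × 4.84733 ≈ 10387.83 mg.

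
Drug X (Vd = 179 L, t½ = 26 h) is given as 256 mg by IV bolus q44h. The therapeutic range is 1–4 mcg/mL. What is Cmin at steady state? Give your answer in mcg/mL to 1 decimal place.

k = ln2/t½ = ln2/26 ≈ 0.026660 h⁻¹; fraction remaining f = e^(−kτ) = e^(−0.026660×44) ≈ 0.3094.
At steady state, accumulation factor R = 1/(1 − e^(−kτ)) ≈ 1.4480.
Single-dose peak C₀ = D/Vd = 256/179 ≈ 1.430 mcg/mL.
Cmax,ss = C₀/(1 − f) ≈ 1.430/0.6906 ≈ 2.071 mcg/mL.
Steady-state trough Cmin,ss = Cmax,ss·f ≈ 2.071 × 0.3094 ≈ 0.641 mcg/mL.
Trough 0.6 mcg/mL vs MEC 1 mcg/mL: subtherapeutic.

0.6 mcg/mL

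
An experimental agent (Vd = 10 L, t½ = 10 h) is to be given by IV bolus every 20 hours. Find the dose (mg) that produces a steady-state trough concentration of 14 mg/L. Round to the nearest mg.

420 mg

τ/t½ = 20/10 ≈ 2, so f = (1/2)^(20/10) ≈ 0.250000.
Cmin,ss = (D/Vd)·f/(1−f), so D = Cmin,ss·Vd·(1−f)/f.
D = 14 × 10 × (1−f)/f ≈ 14 × 10 × 3.00000 ≈ 420.00 mg.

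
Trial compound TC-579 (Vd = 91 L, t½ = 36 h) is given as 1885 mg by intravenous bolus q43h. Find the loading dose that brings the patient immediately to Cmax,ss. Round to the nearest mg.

3348 mg

f = (1/2)^(43/36) ≈ 0.436955; accumulation ratio R = 1/(1−f) ≈ 1.77606.
Loading dose to hit Cmax,ss on first dose: D_load = D_maint·R ≈ 1885 × 1.77606 ≈ 3347.87 mg.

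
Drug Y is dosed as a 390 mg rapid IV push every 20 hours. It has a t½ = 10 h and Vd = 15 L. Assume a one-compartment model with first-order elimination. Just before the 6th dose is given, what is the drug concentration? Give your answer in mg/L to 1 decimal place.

8.7 mg/L

f = (1/2)^(τ/t½) = (1/2)^(20/10) ≈ 0.2500.
C₀ = D/Vd = 390/15 ≈ 26.000 mg/L.
Before the 6th dose, 5 doses have been given. Superposition: Cmin = C₀·(f + f² + … + f^5).
≈ 26.000 × (0.2500 + 0.0625 + 0.0156 + 0.0039 + 0.0010) ≈ 26.000 × 0.3330 ≈ 8.658 mg/L.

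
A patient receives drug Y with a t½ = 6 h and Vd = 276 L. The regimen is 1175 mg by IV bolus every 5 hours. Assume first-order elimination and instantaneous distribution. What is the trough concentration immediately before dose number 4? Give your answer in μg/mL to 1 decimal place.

f = (1/2)^(τ/t½) = (1/2)^(5/6) ≈ 0.5612.
C₀ = D/Vd = 1175/276 ≈ 4.257 μg/mL.
Before the 4th dose, 3 doses have been given. Superposition: Cmin = C₀·(f + f² + … + f^3).
≈ 4.257 × (0.5612 + 0.3149 + 0.1767) ≈ 4.257 × 1.0528 ≈ 4.482 μg/mL.

4.5 μg/mL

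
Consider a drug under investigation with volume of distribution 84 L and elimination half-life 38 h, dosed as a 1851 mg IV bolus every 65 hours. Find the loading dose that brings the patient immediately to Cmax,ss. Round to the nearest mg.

f = (1/2)^(65/38) ≈ 0.305549; accumulation ratio R = 1/(1−f) ≈ 1.43999.
Loading dose to hit Cmax,ss on first dose: D_load = D_maint·R ≈ 1851 × 1.43999 ≈ 2665.42 mg.

2665 mg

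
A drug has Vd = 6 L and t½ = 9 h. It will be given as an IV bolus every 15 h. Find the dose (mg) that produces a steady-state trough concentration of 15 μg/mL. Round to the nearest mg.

196 mg

τ/t½ = 15/9 ≈ 1.6667, so f = (1/2)^(15/9) ≈ 0.314980.
Cmin,ss = (D/Vd)·f/(1−f), so D = Cmin,ss·Vd·(1−f)/f.
D = 15 × 6 × (1−f)/f ≈ 15 × 6 × 2.17480 ≈ 195.73 mg.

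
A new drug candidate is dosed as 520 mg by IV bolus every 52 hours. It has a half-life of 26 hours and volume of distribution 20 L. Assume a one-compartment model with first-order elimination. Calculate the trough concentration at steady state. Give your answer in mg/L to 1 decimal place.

τ = 52 h = 2 half-lives, so f = (1/2)^2 = 0.25.
Accumulation ratio R = 1/(1 − f) = 1/0.75 = 4/3.
Single-dose peak C₀ = D/Vd = 520/20 = 26 mg/L.
Steady-state peak Cmax,ss = C₀·R = 26 × 4/3 ≈ 34.667 mg/L.
Steady-state trough Cmin,ss = Cmax,ss·f ≈ 34.667 × 0.25 ≈ 8.667 mg/L.

8.7 mg/L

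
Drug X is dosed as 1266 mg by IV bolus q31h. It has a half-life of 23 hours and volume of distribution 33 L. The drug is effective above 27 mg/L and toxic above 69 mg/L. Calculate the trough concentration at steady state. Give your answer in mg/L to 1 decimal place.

Over one 31-h interval, 31/23 ≈ 1.3478 half-lives elapse, leaving f ≈ 0.3929 of each dose.
Accumulation ratio R = 1/(1 − f) ≈ 1/0.6071 ≈ 1.6472.
Single-dose peak C₀ = D/Vd = 1266/33 ≈ 38.364 mg/L.
Steady-state peak Cmax,ss = C₀·R ≈ 38.364 × 1.6472 ≈ 63.193 mg/L.
Steady-state trough Cmin,ss = Cmax,ss·f ≈ 63.193 × 0.3929 ≈ 24.829 mg/L.
Trough 24.8 mg/L vs MEC 27 mg/L: subtherapeutic.

24.8 mg/L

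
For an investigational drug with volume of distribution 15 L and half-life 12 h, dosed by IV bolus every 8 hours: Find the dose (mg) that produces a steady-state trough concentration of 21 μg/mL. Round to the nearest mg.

185 mg

τ/t½ = 8/12 ≈ 0.66667, so f = (1/2)^(8/12) ≈ 0.629961.
Cmin,ss = (D/Vd)·f/(1−f), so D = Cmin,ss·Vd·(1−f)/f.
D = 21 × 15 × (1−f)/f ≈ 21 × 15 × 0.58740 ≈ 185.03 mg.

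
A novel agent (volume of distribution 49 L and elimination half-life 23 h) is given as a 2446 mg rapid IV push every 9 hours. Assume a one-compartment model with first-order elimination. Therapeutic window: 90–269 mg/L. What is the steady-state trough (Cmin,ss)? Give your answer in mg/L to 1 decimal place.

160.2 mg/L

k = ln2/t½ = ln2/23 ≈ 0.030137 h⁻¹; fraction remaining f = e^(−kτ) = e^(−0.030137×9) ≈ 0.7624.
Single-dose peak C₀ = D/Vd = 2446/49 ≈ 49.918 mg/L.
Steady-state trough Cmin,ss = C₀·f/(1−f) ≈ 49.918 × 0.7624/0.2376 ≈ 160.175 mg/L.
Trough 160.2 mg/L vs MEC 90 mg/L: adequate.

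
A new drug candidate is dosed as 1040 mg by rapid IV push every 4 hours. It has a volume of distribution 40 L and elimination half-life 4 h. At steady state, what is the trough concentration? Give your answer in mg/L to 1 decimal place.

26.0 mg/L

τ = 4 h = 1 half-life, so f = (1/2)^1 = 0.5.
At steady state, R = 1/(1 − 0.5) = 2/1.
Single-dose peak C₀ = D/Vd = 1040/40 = 26 mg/L.
Steady-state peak Cmax,ss = C₀·R = 26 × 2/1 ≈ 52.000 mg/L.
Steady-state trough Cmin,ss = Cmax,ss·f ≈ 52.000 × 0.5 ≈ 26.000 mg/L.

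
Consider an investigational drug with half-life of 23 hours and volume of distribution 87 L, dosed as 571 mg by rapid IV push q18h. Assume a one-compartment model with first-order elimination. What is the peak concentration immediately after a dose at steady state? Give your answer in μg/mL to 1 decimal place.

15.7 μg/mL

τ/t½ = 18/23 ≈ 0.78261, so fraction remaining f = (1/2)^(18/23) ≈ 0.5813.
Accumulation ratio R = 1/(1 − f) ≈ 1/0.4187 ≈ 2.3883.
Single-dose peak C₀ = D/Vd = 571/87 ≈ 6.563 μg/mL.
Steady-state peak Cmax,ss = C₀·R ≈ 6.563 × 2.3883 ≈ 15.674 μg/mL.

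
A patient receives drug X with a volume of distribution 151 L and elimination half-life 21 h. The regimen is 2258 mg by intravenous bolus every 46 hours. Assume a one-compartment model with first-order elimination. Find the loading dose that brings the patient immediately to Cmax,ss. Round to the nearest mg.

2891 mg

f = (1/2)^(46/21) ≈ 0.219079; accumulation ratio R = 1/(1−f) ≈ 1.28054.
Loading dose to hit Cmax,ss on first dose: D_load = D_maint·R ≈ 2258 × 1.28054 ≈ 2891.46 mg.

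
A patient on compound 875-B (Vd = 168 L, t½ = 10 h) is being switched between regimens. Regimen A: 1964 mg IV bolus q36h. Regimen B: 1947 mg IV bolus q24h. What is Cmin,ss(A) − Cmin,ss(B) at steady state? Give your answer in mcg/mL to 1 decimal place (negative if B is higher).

-1.7 mcg/mL

Regimen A: f = (1/2)^(36/10) ≈ 0.0825; Cmin,ss = (1964/168)·f/(1−f) ≈ 1.051 mcg/mL.
Regimen B: f = (1/2)^(24/10) ≈ 0.1895; Cmin,ss = (1947/168)·f/(1−f) ≈ 2.710 mcg/mL.
Difference ≈ 1.051 − 2.710 ≈ -1.659 mcg/mL.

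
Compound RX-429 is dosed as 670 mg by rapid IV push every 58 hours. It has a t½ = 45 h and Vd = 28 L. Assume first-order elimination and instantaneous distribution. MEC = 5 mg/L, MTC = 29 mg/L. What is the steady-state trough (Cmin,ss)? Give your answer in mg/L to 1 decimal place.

16.6 mg/L

τ/t½ = 58/45 ≈ 1.2889, so fraction remaining f = (1/2)^(58/45) ≈ 0.4093.
Accumulation ratio R = 1/(1 − f) ≈ 1/0.5907 ≈ 1.6929.
Single-dose peak C₀ = D/Vd = 670/28 ≈ 23.929 mg/L.
Cmax,ss = C₀/(1 − f) ≈ 23.929/0.5907 ≈ 40.510 mg/L.
One interval later, Cmin,ss = Cmax,ss·e^(−kτ) ≈ 40.510 × 0.4093 ≈ 16.581 mg/L.
Trough 16.6 mg/L vs MEC 5 mg/L: adequate.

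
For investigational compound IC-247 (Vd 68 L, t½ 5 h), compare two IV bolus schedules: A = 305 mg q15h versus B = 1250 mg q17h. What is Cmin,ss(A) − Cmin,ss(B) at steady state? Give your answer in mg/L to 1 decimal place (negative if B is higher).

Regimen A: f = (1/2)^(15/5) ≈ 0.1250; Cmin,ss = (305/68)·f/(1−f) ≈ 0.641 mg/L.
Regimen B: f = (1/2)^(17/5) ≈ 0.0947; Cmin,ss = (1250/68)·f/(1−f) ≈ 1.923 mg/L.
Difference ≈ 0.641 − 1.923 ≈ -1.282 mg/L.

-1.3 mg/L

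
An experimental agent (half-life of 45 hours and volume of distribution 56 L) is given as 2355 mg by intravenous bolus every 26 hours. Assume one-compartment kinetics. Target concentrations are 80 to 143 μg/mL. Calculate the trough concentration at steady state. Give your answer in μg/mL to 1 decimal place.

85.4 μg/mL

k = ln2/t½ = ln2/45 ≈ 0.015403 h⁻¹; fraction remaining f = e^(−kτ) = e^(−0.015403×26) ≈ 0.6700.
At steady state, accumulation factor R = 1/(1 − e^(−kτ)) ≈ 3.0303.
Each bolus raises the concentration by D/Vd = 2355/56 ≈ 42.054 μg/mL.
Steady-state peak Cmax,ss = C₀·R ≈ 42.054 × 3.0303 ≈ 127.436 μg/mL.
One interval later, Cmin,ss = Cmax,ss·e^(−kτ) ≈ 127.436 × 0.6700 ≈ 85.382 μg/mL.
Trough 85.4 μg/mL vs MEC 80 μg/mL: adequate.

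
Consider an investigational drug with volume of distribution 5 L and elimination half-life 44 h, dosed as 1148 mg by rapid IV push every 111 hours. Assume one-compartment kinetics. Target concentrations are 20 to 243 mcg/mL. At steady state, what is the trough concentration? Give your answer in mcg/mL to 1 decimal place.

48.4 mcg/mL

τ/t½ = 111/44 ≈ 2.5227, so fraction remaining f = (1/2)^(111/44) ≈ 0.1740.
Accumulation ratio R = 1/(1 − f) ≈ 1/0.8260 ≈ 1.2107.
Each bolus raises the concentration by D/Vd = 1148/5 ≈ 229.600 mcg/mL.
Cmax,ss = C₀/(1 − f) ≈ 229.600/0.8260 ≈ 277.966 mcg/mL.
One interval later, Cmin,ss = Cmax,ss·e^(−kτ) ≈ 277.966 × 0.1740 ≈ 48.366 mcg/mL.
Trough 48.4 mcg/mL vs MEC 20 mcg/mL: adequate.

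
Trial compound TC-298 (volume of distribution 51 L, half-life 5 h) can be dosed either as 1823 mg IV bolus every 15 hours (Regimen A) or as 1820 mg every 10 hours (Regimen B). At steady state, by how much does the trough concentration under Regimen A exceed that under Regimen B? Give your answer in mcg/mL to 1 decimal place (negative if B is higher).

Regimen A: f = (1/2)^(15/5) ≈ 0.1250; Cmin,ss = (1823/51)·f/(1−f) ≈ 5.106 mcg/mL.
Regimen B: f = (1/2)^(10/5) ≈ 0.2500; Cmin,ss = (1820/51)·f/(1−f) ≈ 11.895 mcg/mL.
Difference ≈ 5.106 − 11.895 ≈ -6.789 mcg/mL.

-6.8 mcg/mL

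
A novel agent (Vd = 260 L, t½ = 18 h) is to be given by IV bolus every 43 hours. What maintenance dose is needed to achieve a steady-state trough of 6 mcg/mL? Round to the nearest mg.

6611 mg

τ/t½ = 43/18 ≈ 2.3889, so f = (1/2)^(43/18) ≈ 0.190929.
Cmin,ss = (D/Vd)·f/(1−f), so D = Cmin,ss·Vd·(1−f)/f.
D = 6 × 260 × (1−f)/f ≈ 6 × 260 × 4.23755 ≈ 6610.58 mg.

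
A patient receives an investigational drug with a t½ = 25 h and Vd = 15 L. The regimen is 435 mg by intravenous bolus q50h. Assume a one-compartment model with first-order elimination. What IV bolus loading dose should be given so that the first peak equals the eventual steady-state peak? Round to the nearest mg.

580 mg

f = (1/2)^(50/25) ≈ 0.250000; accumulation ratio R = 1/(1−f) ≈ 1.33333.
Loading dose to hit Cmax,ss on first dose: D_load = D_maint·R ≈ 435 × 1.33333 ≈ 580.00 mg.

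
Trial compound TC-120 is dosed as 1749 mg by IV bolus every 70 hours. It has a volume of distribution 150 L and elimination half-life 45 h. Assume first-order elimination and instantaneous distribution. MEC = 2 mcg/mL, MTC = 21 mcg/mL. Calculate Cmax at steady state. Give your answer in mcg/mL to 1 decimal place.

17.7 mcg/mL

k = ln2/t½ = ln2/45 ≈ 0.015403 h⁻¹; fraction remaining f = e^(−kτ) = e^(−0.015403×70) ≈ 0.3402.
Accumulation ratio R = 1/(1 − f) ≈ 1/0.6598 ≈ 1.5156.
Each bolus raises the concentration by D/Vd = 1749/150 ≈ 11.660 mcg/mL.
Steady-state peak Cmax,ss = C₀·R ≈ 11.660 × 1.5156 ≈ 17.672 mcg/mL.
Peak 17.7 mcg/mL vs MTC 21 mcg/mL: below toxic threshold.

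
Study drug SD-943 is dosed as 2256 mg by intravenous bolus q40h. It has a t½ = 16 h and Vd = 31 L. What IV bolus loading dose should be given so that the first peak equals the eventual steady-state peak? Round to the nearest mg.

2740 mg

f = (1/2)^(40/16) ≈ 0.176777; accumulation ratio R = 1/(1−f) ≈ 1.21474.
Loading dose to hit Cmax,ss on first dose: D_load = D_maint·R ≈ 2256 × 1.21474 ≈ 2740.45 mg.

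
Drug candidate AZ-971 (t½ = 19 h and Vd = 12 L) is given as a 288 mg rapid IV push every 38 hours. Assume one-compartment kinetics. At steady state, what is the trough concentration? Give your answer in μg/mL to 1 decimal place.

8.0 μg/mL

The dosing interval is 2 half-lives, so f = 2^(−2) = 0.25.
Accumulation ratio R = 1/(1 − f) = 1/0.75 = 4/3.
Single-dose peak C₀ = D/Vd = 288/12 = 24 μg/mL.
Steady-state peak Cmax,ss = C₀·R = 24 × 4/3 ≈ 32.000 μg/mL.
Steady-state trough Cmin,ss = Cmax,ss·f ≈ 32.000 × 0.25 ≈ 8.000 μg/mL.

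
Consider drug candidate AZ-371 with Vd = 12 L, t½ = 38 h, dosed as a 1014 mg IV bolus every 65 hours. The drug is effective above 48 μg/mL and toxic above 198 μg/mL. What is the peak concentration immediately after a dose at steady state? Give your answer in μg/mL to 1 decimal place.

121.7 μg/mL

k = ln2/t½ = ln2/38 ≈ 0.018241 h⁻¹; fraction remaining f = e^(−kτ) = e^(−0.018241×65) ≈ 0.3055.
Accumulation ratio R = 1/(1 − f) ≈ 1/0.6945 ≈ 1.4399.
Single-dose peak C₀ = D/Vd = 1014/12 ≈ 84.500 μg/mL.
Steady-state peak Cmax,ss = C₀·R ≈ 84.500 × 1.4399 ≈ 121.672 μg/mL.
Peak 121.7 μg/mL vs MTC 198 μg/mL: below toxic threshold.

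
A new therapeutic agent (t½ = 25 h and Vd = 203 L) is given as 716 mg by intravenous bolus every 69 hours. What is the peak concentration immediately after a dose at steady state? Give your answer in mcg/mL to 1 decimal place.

Over one 69-h interval, 69/25 ≈ 2.76 half-lives elapse, leaving f ≈ 0.1476 of each dose.
Accumulation ratio R = 1/(1 − f) ≈ 1/0.8524 ≈ 1.1732.
Each bolus raises the concentration by D/Vd = 716/203 ≈ 3.527 mcg/mL.
Cmax,ss = C₀/(1 − f) ≈ 3.527/0.8524 ≈ 4.138 mcg/mL.

4.1 mcg/mL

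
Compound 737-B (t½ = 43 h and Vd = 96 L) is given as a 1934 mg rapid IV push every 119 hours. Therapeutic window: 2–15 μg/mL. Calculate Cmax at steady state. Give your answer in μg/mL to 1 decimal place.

k = ln2/t½ = ln2/43 ≈ 0.016120 h⁻¹; fraction remaining f = e^(−kτ) = e^(−0.016120×119) ≈ 0.1469.
At steady state, accumulation factor R = 1/(1 − e^(−kτ)) ≈ 1.1722.
Single-dose peak C₀ = D/Vd = 1934/96 ≈ 20.146 μg/mL.
Steady-state peak Cmax,ss = C₀·R ≈ 20.146 × 1.1722 ≈ 23.615 μg/mL.
Peak 23.6 μg/mL vs MTC 15 μg/mL: exceeds toxic threshold.

23.6 μg/mL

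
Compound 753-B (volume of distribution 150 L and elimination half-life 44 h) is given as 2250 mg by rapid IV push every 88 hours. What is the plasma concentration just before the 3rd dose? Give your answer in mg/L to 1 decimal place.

f = (1/2)^(τ/t½) = (1/2)^(88/44) ≈ 0.2500.
C₀ = D/Vd = 2250/150 ≈ 15.000 mg/L.
Before the 3rd dose, 2 doses have been given. Superposition: Cmin = C₀·(f + f²).
≈ 15.000 × (0.2500 + 0.0625) ≈ 15.000 × 0.3125 ≈ 4.688 mg/L.

4.7 mg/L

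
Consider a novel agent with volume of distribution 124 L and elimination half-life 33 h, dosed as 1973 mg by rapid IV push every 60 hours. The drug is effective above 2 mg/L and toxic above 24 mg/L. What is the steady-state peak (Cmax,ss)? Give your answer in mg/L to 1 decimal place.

Over one 60-h interval, 60/33 ≈ 1.8182 half-lives elapse, leaving f ≈ 0.2836 of each dose.
Accumulation ratio R = 1/(1 − f) ≈ 1/0.7164 ≈ 1.3959.
Single-dose peak C₀ = D/Vd = 1973/124 ≈ 15.911 mg/L.
Steady-state peak Cmax,ss = C₀·R ≈ 15.911 × 1.3959 ≈ 22.210 mg/L.
Peak 22.2 mg/L vs MTC 24 mg/L: below toxic threshold.

22.2 mg/L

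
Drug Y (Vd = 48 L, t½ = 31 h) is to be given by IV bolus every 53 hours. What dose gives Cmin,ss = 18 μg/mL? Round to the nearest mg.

τ/t½ = 53/31 ≈ 1.7097, so f = (1/2)^(53/31) ≈ 0.305728.
Cmin,ss = (D/Vd)·f/(1−f), so D = Cmin,ss·Vd·(1−f)/f.
D = 18 × 48 × (1−f)/f ≈ 18 × 48 × 2.27088 ≈ 1962.04 mg.

1962 mg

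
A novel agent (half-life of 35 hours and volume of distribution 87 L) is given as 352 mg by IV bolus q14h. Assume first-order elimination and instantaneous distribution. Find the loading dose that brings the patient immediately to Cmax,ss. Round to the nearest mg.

1454 mg

f = (1/2)^(14/35) ≈ 0.757858; accumulation ratio R = 1/(1−f) ≈ 4.12981.
Loading dose to hit Cmax,ss on first dose: D_load = D_maint·R ≈ 352 × 4.12981 ≈ 1453.69 mg.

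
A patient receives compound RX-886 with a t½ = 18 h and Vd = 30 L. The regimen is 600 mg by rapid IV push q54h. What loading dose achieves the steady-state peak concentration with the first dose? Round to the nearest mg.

f = (1/2)^(54/18) ≈ 0.125000; accumulation ratio R = 1/(1−f) ≈ 1.14286.
Loading dose to hit Cmax,ss on first dose: D_load = D_maint·R ≈ 600 × 1.14286 ≈ 685.72 mg.

686 mg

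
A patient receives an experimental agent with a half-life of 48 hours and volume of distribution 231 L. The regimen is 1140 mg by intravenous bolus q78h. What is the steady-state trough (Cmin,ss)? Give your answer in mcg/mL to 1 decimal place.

k = ln2/t½ = ln2/48 ≈ 0.014441 h⁻¹; fraction remaining f = e^(−kτ) = e^(−0.014441×78) ≈ 0.3242.
Each bolus raises the concentration by D/Vd = 1140/231 ≈ 4.935 mcg/mL.
Steady-state trough Cmin,ss = C₀·f/(1−f) ≈ 4.935 × 0.3242/0.6758 ≈ 2.367 mcg/mL.

2.4 mcg/mL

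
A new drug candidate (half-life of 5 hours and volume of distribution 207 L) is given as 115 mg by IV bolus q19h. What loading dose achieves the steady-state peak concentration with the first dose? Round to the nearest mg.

f = (1/2)^(19/5) ≈ 0.071794; accumulation ratio R = 1/(1−f) ≈ 1.07735.
Loading dose to hit Cmax,ss on first dose: D_load = D_maint·R ≈ 115 × 1.07735 ≈ 123.90 mg.

124 mg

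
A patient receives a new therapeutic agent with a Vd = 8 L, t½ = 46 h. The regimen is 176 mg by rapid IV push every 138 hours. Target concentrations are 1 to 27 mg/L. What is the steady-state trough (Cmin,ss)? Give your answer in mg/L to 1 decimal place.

3.1 mg/L

τ = 138 h = 3 half-lives, so f = (1/2)^3 = 0.125.
At steady state, R = 1/(1 − 0.125) = 8/7.
Single-dose peak C₀ = D/Vd = 176/8 = 22 mg/L.
Steady-state peak Cmax,ss = C₀·R = 22 × 8/7 ≈ 25.143 mg/L.
Steady-state trough Cmin,ss = Cmax,ss·f ≈ 25.143 × 0.125 ≈ 3.143 mg/L.
Trough 3.1 mg/L vs MEC 1 mg/L: adequate.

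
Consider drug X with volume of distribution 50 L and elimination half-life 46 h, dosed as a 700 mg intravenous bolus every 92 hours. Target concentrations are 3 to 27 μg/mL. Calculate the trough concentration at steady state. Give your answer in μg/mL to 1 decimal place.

4.7 μg/mL

τ = 92 h = 2 half-lives, so f = (1/2)^2 = 0.25.
At steady state, R = 1/(1 − 0.25) = 4/3.
Single-dose peak C₀ = D/Vd = 700/50 = 14 μg/mL.
Steady-state peak Cmax,ss = C₀·R = 14 × 4/3 ≈ 18.667 μg/mL.
Steady-state trough Cmin,ss = Cmax,ss·f ≈ 18.667 × 0.25 ≈ 4.667 μg/mL.
Trough 4.7 μg/mL vs MEC 3 μg/mL: adequate.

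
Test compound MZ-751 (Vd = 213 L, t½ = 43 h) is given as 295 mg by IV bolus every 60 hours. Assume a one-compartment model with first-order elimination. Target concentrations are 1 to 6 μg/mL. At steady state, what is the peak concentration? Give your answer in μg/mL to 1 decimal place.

2.2 μg/mL

τ/t½ = 60/43 ≈ 1.3953, so fraction remaining f = (1/2)^(60/43) ≈ 0.3802.
At steady state, accumulation factor R = 1/(1 − e^(−kτ)) ≈ 1.6134.
Single-dose peak C₀ = D/Vd = 295/213 ≈ 1.385 μg/mL.
Steady-state peak Cmax,ss = C₀·R ≈ 1.385 × 1.6134 ≈ 2.235 μg/mL.
Peak 2.2 μg/mL vs MTC 6 μg/mL: below toxic threshold.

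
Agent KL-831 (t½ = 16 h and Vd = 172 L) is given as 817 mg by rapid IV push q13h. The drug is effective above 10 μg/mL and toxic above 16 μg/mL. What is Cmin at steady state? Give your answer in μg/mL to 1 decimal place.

6.3 μg/mL

τ/t½ = 13/16 ≈ 0.8125, so fraction remaining f = (1/2)^(13/16) ≈ 0.5694.
At steady state, accumulation factor R = 1/(1 − e^(−kτ)) ≈ 2.3223.
Each bolus raises the concentration by D/Vd = 817/172 ≈ 4.750 μg/mL.
Cmax,ss = C₀/(1 − f) ≈ 4.750/0.4306 ≈ 11.031 μg/mL.
Steady-state trough Cmin,ss = Cmax,ss·f ≈ 11.031 × 0.5694 ≈ 6.281 μg/mL.
Trough 6.3 μg/mL vs MEC 10 μg/mL: subtherapeutic.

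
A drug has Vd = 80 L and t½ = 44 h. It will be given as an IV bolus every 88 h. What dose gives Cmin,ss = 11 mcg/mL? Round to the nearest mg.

2640 mg

τ/t½ = 88/44 ≈ 2, so f = (1/2)^(88/44) ≈ 0.250000.
Cmin,ss = (D/Vd)·f/(1−f), so D = Cmin,ss·Vd·(1−f)/f.
D = 11 × 80 × (1−f)/f ≈ 11 × 80 × 3.00000 ≈ 2640.00 mg.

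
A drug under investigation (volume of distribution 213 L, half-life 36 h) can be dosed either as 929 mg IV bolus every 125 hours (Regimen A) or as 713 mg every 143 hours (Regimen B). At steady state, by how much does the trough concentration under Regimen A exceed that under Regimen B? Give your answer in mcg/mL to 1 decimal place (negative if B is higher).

0.2 mcg/mL

Regimen A: f = (1/2)^(125/36) ≈ 0.0901; Cmin,ss = (929/213)·f/(1−f) ≈ 0.432 mcg/mL.
Regimen B: f = (1/2)^(143/36) ≈ 0.0637; Cmin,ss = (713/213)·f/(1−f) ≈ 0.228 mcg/mL.
Difference ≈ 0.432 − 0.228 ≈ 0.204 mcg/mL.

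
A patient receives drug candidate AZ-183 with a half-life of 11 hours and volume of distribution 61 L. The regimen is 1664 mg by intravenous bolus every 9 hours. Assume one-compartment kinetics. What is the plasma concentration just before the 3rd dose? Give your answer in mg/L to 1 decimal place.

24.2 mg/L

f = (1/2)^(τ/t½) = (1/2)^(9/11) ≈ 0.5672.
C₀ = D/Vd = 1664/61 ≈ 27.279 mg/L.
Before the 3rd dose, 2 doses have been given. Superposition: Cmin = C₀·(f + f²).
≈ 27.279 × (0.5672 + 0.3217) ≈ 27.279 × 0.8889 ≈ 24.248 mg/L.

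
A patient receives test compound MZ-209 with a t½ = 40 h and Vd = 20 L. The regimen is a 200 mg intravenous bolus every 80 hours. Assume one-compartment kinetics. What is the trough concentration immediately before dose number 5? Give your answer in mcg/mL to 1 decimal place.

f = (1/2)^(τ/t½) = (1/2)^(80/40) ≈ 0.2500.
C₀ = D/Vd = 200/20 ≈ 10.000 mcg/mL.
Before the 5th dose, 4 doses have been given. Superposition: Cmin = C₀·(f + f² + … + f^4).
≈ 10.000 × (0.2500 + 0.0625 + 0.0156 + 0.0039) ≈ 10.000 × 0.3320 ≈ 3.320 mcg/mL.

3.3 mcg/mL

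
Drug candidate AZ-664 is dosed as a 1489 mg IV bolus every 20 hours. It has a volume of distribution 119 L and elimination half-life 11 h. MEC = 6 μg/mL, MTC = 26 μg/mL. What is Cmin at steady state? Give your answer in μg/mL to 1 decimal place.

5.0 μg/mL

τ/t½ = 20/11 ≈ 1.8182, so fraction remaining f = (1/2)^(20/11) ≈ 0.2836.
Accumulation ratio R = 1/(1 − f) ≈ 1/0.7164 ≈ 1.3959.
Single-dose peak C₀ = D/Vd = 1489/119 ≈ 12.513 μg/mL.
Steady-state peak Cmax,ss = C₀·R ≈ 12.513 × 1.3959 ≈ 17.467 μg/mL.
One interval later, Cmin,ss = Cmax,ss·e^(−kτ) ≈ 17.467 × 0.2836 ≈ 4.954 μg/mL.
Trough 5.0 μg/mL vs MEC 6 μg/mL: subtherapeutic.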